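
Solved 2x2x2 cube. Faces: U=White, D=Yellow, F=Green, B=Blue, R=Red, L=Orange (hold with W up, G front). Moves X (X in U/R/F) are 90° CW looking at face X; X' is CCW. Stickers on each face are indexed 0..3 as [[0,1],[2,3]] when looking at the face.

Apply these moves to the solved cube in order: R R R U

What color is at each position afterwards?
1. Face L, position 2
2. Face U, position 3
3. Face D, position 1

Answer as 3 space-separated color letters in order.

Answer: O B G

Derivation:
After move 1 (R): R=RRRR U=WGWG F=GYGY D=YBYB B=WBWB
After move 2 (R): R=RRRR U=WYWY F=GBGB D=YWYW B=GBGB
After move 3 (R): R=RRRR U=WBWB F=GWGW D=YGYG B=YBYB
After move 4 (U): U=WWBB F=RRGW R=YBRR B=OOYB L=GWOO
Query 1: L[2] = O
Query 2: U[3] = B
Query 3: D[1] = G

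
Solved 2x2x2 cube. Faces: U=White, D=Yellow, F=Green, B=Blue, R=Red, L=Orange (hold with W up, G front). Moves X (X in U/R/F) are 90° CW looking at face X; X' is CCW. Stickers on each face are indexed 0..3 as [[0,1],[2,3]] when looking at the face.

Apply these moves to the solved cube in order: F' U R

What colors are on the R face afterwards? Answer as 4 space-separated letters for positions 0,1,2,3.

After move 1 (F'): F=GGGG U=WWRR R=YRYR D=OOYY L=OWOW
After move 2 (U): U=RWRW F=YRGG R=BBYR B=OWBB L=GGOW
After move 3 (R): R=YBRB U=RRRG F=YOGY D=OBYO B=WWWB
Query: R face = YBRB

Answer: Y B R B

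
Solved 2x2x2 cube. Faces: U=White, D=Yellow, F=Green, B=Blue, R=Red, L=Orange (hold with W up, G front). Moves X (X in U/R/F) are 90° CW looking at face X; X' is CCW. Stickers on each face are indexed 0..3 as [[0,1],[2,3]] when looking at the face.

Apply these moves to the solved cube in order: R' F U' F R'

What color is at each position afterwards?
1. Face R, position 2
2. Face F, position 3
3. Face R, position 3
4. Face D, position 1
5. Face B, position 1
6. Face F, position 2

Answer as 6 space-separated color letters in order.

After move 1 (R'): R=RRRR U=WBWB F=GWGW D=YGYG B=YBYB
After move 2 (F): F=GGWW U=WBOO R=WRBR D=RRYG L=OYOG
After move 3 (U'): U=BOWO F=OYWW R=GGBR B=WRYB L=YBOG
After move 4 (F): F=WOWY U=BOGB R=WGOR D=BGYG L=YROR
After move 5 (R'): R=GRWO U=BYGW F=WOWB D=BOYY B=GRGB
Query 1: R[2] = W
Query 2: F[3] = B
Query 3: R[3] = O
Query 4: D[1] = O
Query 5: B[1] = R
Query 6: F[2] = W

Answer: W B O O R W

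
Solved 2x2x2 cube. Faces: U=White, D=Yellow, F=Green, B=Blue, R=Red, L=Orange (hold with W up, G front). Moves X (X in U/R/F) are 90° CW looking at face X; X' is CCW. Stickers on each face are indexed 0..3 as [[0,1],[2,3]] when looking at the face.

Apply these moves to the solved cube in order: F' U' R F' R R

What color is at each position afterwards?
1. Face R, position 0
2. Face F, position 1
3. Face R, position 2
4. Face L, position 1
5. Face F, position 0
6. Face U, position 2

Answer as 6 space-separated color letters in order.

Answer: G R G G O Y

Derivation:
After move 1 (F'): F=GGGG U=WWRR R=YRYR D=OOYY L=OWOW
After move 2 (U'): U=WRWR F=OWGG R=GGYR B=YRBB L=BBOW
After move 3 (R): R=YGRG U=WWWG F=OOGY D=OBYY B=RRRB
After move 4 (F'): F=OYOG U=WWYR R=BGOG D=BWYY L=BGOW
After move 5 (R): R=OBGG U=WYYG F=OWOY D=BRYR B=RRWB
After move 6 (R): R=GOGB U=WWYY F=OROR D=BWYR B=GRYB
Query 1: R[0] = G
Query 2: F[1] = R
Query 3: R[2] = G
Query 4: L[1] = G
Query 5: F[0] = O
Query 6: U[2] = Y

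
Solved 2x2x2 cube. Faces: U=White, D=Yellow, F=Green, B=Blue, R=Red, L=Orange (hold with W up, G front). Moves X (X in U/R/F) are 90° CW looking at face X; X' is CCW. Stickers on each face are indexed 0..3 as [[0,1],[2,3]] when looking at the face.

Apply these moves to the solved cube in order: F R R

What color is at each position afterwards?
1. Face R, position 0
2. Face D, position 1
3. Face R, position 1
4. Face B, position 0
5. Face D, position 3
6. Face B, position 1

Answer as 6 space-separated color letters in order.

Answer: R W W G O B

Derivation:
After move 1 (F): F=GGGG U=WWOO R=WRWR D=RRYY L=OYOY
After move 2 (R): R=WWRR U=WGOG F=GRGY D=RBYB B=OBWB
After move 3 (R): R=RWRW U=WROY F=GBGB D=RWYO B=GBGB
Query 1: R[0] = R
Query 2: D[1] = W
Query 3: R[1] = W
Query 4: B[0] = G
Query 5: D[3] = O
Query 6: B[1] = B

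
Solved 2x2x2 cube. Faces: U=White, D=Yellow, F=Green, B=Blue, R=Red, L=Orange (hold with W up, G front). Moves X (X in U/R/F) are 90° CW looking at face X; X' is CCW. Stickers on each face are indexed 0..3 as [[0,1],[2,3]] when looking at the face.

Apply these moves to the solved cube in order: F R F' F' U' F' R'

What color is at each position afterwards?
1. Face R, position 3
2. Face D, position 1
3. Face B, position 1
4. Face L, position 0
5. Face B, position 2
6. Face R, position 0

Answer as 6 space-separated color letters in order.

Answer: G G W O W G

Derivation:
After move 1 (F): F=GGGG U=WWOO R=WRWR D=RRYY L=OYOY
After move 2 (R): R=WWRR U=WGOG F=GRGY D=RBYB B=OBWB
After move 3 (F'): F=RYGG U=WGWR R=BWRR D=YYYB L=OGOO
After move 4 (F'): F=YGRG U=WGBR R=YWYR D=GOYB L=OROW
After move 5 (U'): U=GRWB F=ORRG R=YGYR B=YWWB L=OBOW
After move 6 (F'): F=RGOR U=GRYY R=OGGR D=BWYB L=OBOW
After move 7 (R'): R=GROG U=GWYY F=RROY D=BGYR B=BWWB
Query 1: R[3] = G
Query 2: D[1] = G
Query 3: B[1] = W
Query 4: L[0] = O
Query 5: B[2] = W
Query 6: R[0] = G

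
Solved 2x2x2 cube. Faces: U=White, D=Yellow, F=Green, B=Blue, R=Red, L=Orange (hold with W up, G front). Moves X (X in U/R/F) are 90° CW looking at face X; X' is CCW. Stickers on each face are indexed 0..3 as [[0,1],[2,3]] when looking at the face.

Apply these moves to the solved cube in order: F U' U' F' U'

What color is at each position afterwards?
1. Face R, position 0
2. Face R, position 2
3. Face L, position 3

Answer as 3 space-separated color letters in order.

After move 1 (F): F=GGGG U=WWOO R=WRWR D=RRYY L=OYOY
After move 2 (U'): U=WOWO F=OYGG R=GGWR B=WRBB L=BBOY
After move 3 (U'): U=OOWW F=BBGG R=OYWR B=GGBB L=WROY
After move 4 (F'): F=BGBG U=OOOW R=RYRR D=RYYY L=WWOW
After move 5 (U'): U=OWOO F=WWBG R=BGRR B=RYBB L=GGOW
Query 1: R[0] = B
Query 2: R[2] = R
Query 3: L[3] = W

Answer: B R W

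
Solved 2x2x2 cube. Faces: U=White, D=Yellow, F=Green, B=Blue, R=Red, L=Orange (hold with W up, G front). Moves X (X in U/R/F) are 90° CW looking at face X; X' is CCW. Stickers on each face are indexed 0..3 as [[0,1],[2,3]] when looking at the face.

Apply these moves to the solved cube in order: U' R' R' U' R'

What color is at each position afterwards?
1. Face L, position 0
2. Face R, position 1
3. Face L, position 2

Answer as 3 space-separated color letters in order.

After move 1 (U'): U=WWWW F=OOGG R=GGRR B=RRBB L=BBOO
After move 2 (R'): R=GRGR U=WBWR F=OWGW D=YOYG B=YRYB
After move 3 (R'): R=RRGG U=WYWY F=OBGR D=YWYW B=GROB
After move 4 (U'): U=YYWW F=BBGR R=OBGG B=RROB L=GROO
After move 5 (R'): R=BGOG U=YOWR F=BYGW D=YBYR B=WRWB
Query 1: L[0] = G
Query 2: R[1] = G
Query 3: L[2] = O

Answer: G G O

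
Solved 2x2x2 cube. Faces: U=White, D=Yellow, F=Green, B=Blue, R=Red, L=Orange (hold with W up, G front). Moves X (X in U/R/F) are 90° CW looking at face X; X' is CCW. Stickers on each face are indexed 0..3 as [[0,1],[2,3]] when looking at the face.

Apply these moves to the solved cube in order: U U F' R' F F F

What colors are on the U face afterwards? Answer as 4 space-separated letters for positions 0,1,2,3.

After move 1 (U): U=WWWW F=RRGG R=BBRR B=OOBB L=GGOO
After move 2 (U): U=WWWW F=BBGG R=OORR B=GGBB L=RROO
After move 3 (F'): F=BGBG U=WWOR R=YOYR D=ROYY L=RWOW
After move 4 (R'): R=ORYY U=WBOG F=BWBR D=RGYG B=YGOB
After move 5 (F): F=BBRW U=WBWW R=ORGY D=YOYG L=RROG
After move 6 (F): F=RBWB U=WBGR R=WRWY D=GOYG L=RYOO
After move 7 (F): F=WRBB U=WBOY R=GRRY D=WWYG L=RGOO
Query: U face = WBOY

Answer: W B O Y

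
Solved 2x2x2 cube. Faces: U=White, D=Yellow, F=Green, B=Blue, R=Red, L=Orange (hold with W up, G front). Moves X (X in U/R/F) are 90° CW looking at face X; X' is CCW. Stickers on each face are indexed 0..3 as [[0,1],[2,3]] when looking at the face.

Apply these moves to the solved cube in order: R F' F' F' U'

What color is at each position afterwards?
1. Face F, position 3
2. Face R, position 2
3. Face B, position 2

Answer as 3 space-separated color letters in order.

After move 1 (R): R=RRRR U=WGWG F=GYGY D=YBYB B=WBWB
After move 2 (F'): F=YYGG U=WGRR R=BRYR D=OOYB L=OGOW
After move 3 (F'): F=YGYG U=WGBY R=OROR D=GWYB L=OROR
After move 4 (F'): F=GGYY U=WGOO R=WRGR D=RRYB L=OYOB
After move 5 (U'): U=GOWO F=OYYY R=GGGR B=WRWB L=WBOB
Query 1: F[3] = Y
Query 2: R[2] = G
Query 3: B[2] = W

Answer: Y G W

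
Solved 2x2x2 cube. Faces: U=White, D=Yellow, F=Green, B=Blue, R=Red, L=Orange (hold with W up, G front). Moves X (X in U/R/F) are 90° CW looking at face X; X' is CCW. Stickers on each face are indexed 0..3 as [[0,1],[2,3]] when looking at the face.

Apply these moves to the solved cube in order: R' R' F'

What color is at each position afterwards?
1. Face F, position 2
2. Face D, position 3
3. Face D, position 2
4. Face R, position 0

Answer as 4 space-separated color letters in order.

Answer: G W Y W

Derivation:
After move 1 (R'): R=RRRR U=WBWB F=GWGW D=YGYG B=YBYB
After move 2 (R'): R=RRRR U=WYWY F=GBGB D=YWYW B=GBGB
After move 3 (F'): F=BBGG U=WYRR R=WRYR D=OOYW L=OYOW
Query 1: F[2] = G
Query 2: D[3] = W
Query 3: D[2] = Y
Query 4: R[0] = W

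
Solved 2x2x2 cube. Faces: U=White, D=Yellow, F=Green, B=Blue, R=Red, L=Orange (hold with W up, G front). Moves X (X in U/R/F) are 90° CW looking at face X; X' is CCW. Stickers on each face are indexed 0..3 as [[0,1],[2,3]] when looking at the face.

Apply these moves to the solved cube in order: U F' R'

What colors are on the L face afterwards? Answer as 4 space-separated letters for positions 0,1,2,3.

After move 1 (U): U=WWWW F=RRGG R=BBRR B=OOBB L=GGOO
After move 2 (F'): F=RGRG U=WWBR R=YBYR D=GOYY L=GWOW
After move 3 (R'): R=BRYY U=WBBO F=RWRR D=GGYG B=YOOB
Query: L face = GWOW

Answer: G W O W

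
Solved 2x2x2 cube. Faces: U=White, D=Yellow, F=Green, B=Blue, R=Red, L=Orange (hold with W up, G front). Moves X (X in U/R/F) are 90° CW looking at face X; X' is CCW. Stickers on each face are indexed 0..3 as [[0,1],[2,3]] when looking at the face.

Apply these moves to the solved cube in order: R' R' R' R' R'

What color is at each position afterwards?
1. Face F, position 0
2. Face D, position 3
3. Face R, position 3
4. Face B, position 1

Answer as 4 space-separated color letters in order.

After move 1 (R'): R=RRRR U=WBWB F=GWGW D=YGYG B=YBYB
After move 2 (R'): R=RRRR U=WYWY F=GBGB D=YWYW B=GBGB
After move 3 (R'): R=RRRR U=WGWG F=GYGY D=YBYB B=WBWB
After move 4 (R'): R=RRRR U=WWWW F=GGGG D=YYYY B=BBBB
After move 5 (R'): R=RRRR U=WBWB F=GWGW D=YGYG B=YBYB
Query 1: F[0] = G
Query 2: D[3] = G
Query 3: R[3] = R
Query 4: B[1] = B

Answer: G G R B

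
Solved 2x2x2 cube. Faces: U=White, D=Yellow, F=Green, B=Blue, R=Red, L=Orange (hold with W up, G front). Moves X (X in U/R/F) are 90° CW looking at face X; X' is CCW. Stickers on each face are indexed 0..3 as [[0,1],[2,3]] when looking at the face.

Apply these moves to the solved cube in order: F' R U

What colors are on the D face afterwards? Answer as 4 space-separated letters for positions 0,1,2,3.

After move 1 (F'): F=GGGG U=WWRR R=YRYR D=OOYY L=OWOW
After move 2 (R): R=YYRR U=WGRG F=GOGY D=OBYB B=RBWB
After move 3 (U): U=RWGG F=YYGY R=RBRR B=OWWB L=GOOW
Query: D face = OBYB

Answer: O B Y B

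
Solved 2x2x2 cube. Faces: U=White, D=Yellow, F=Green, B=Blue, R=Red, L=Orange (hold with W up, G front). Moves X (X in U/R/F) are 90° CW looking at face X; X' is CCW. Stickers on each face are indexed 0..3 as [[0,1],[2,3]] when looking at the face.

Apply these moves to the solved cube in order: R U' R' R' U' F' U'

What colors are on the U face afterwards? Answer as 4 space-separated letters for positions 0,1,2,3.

After move 1 (R): R=RRRR U=WGWG F=GYGY D=YBYB B=WBWB
After move 2 (U'): U=GGWW F=OOGY R=GYRR B=RRWB L=WBOO
After move 3 (R'): R=YRGR U=GWWR F=OGGW D=YOYY B=BRBB
After move 4 (R'): R=RRYG U=GBWB F=OWGR D=YGYW B=YROB
After move 5 (U'): U=BBGW F=WBGR R=OWYG B=RROB L=YROO
After move 6 (F'): F=BRWG U=BBOY R=GWYG D=ROYW L=YWOG
After move 7 (U'): U=BYBO F=YWWG R=BRYG B=GWOB L=RROG
Query: U face = BYBO

Answer: B Y B O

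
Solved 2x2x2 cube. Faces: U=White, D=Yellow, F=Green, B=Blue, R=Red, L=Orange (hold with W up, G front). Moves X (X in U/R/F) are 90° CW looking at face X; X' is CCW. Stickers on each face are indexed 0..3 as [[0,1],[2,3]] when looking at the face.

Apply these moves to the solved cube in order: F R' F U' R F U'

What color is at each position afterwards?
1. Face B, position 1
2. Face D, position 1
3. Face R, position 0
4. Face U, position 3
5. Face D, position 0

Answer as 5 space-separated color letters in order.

After move 1 (F): F=GGGG U=WWOO R=WRWR D=RRYY L=OYOY
After move 2 (R'): R=RRWW U=WBOB F=GWGO D=RGYG B=YBRB
After move 3 (F): F=GGOW U=WBYY R=ORBW D=WRYG L=OROG
After move 4 (U'): U=BYWY F=OROW R=GGBW B=ORRB L=YBOG
After move 5 (R): R=BGWG U=BRWW F=OROG D=WRYO B=YRYB
After move 6 (F): F=OOGR U=BRGB R=WGWG D=WBYO L=YWOR
After move 7 (U'): U=RBBG F=YWGR R=OOWG B=WGYB L=YROR
Query 1: B[1] = G
Query 2: D[1] = B
Query 3: R[0] = O
Query 4: U[3] = G
Query 5: D[0] = W

Answer: G B O G W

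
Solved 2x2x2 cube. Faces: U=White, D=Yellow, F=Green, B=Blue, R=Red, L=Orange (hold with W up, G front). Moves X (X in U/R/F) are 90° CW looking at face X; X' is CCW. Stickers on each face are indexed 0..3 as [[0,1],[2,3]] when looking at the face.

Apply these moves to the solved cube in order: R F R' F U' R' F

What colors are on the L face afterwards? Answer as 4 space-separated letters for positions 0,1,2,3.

After move 1 (R): R=RRRR U=WGWG F=GYGY D=YBYB B=WBWB
After move 2 (F): F=GGYY U=WGOO R=WRGR D=RRYB L=OYOB
After move 3 (R'): R=RRWG U=WWOW F=GGYO D=RGYY B=BBRB
After move 4 (F): F=YGOG U=WWBY R=ORWG D=WRYY L=OROG
After move 5 (U'): U=WYWB F=OROG R=YGWG B=ORRB L=BBOG
After move 6 (R'): R=GGYW U=WRWO F=OYOB D=WRYG B=YRRB
After move 7 (F): F=OOBY U=WRGB R=WGOW D=YGYG L=BWOR
Query: L face = BWOR

Answer: B W O R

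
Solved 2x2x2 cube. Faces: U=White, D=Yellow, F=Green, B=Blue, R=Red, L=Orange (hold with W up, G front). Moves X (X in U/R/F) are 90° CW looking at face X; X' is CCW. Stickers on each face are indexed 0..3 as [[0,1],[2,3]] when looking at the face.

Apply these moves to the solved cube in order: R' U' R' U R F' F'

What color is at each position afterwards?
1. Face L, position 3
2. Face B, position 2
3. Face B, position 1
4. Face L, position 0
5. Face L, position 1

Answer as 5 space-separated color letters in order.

Answer: G B B O R

Derivation:
After move 1 (R'): R=RRRR U=WBWB F=GWGW D=YGYG B=YBYB
After move 2 (U'): U=BBWW F=OOGW R=GWRR B=RRYB L=YBOO
After move 3 (R'): R=WRGR U=BYWR F=OBGW D=YOYW B=GRGB
After move 4 (U): U=WBRY F=WRGW R=GRGR B=YBGB L=OBOO
After move 5 (R): R=GGRR U=WRRW F=WOGW D=YGYY B=YBBB
After move 6 (F'): F=OWWG U=WRGR R=GGYR D=BOYY L=OWOR
After move 7 (F'): F=WGOW U=WRGY R=OGBR D=WRYY L=OROG
Query 1: L[3] = G
Query 2: B[2] = B
Query 3: B[1] = B
Query 4: L[0] = O
Query 5: L[1] = R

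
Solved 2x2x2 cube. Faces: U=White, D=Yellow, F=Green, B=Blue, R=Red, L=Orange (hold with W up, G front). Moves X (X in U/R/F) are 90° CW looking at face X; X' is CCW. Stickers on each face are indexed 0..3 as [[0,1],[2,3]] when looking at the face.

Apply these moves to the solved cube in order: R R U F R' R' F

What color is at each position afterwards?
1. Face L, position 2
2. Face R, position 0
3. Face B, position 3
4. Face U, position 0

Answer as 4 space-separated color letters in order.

Answer: O O B W

Derivation:
After move 1 (R): R=RRRR U=WGWG F=GYGY D=YBYB B=WBWB
After move 2 (R): R=RRRR U=WYWY F=GBGB D=YWYW B=GBGB
After move 3 (U): U=WWYY F=RRGB R=GBRR B=OOGB L=GBOO
After move 4 (F): F=GRBR U=WWOB R=YBYR D=RGYW L=GYOW
After move 5 (R'): R=BRYY U=WGOO F=GWBB D=RRYR B=WOGB
After move 6 (R'): R=RYBY U=WGOW F=GGBO D=RWYB B=RORB
After move 7 (F): F=BGOG U=WGWY R=OYWY D=BRYB L=GROW
Query 1: L[2] = O
Query 2: R[0] = O
Query 3: B[3] = B
Query 4: U[0] = W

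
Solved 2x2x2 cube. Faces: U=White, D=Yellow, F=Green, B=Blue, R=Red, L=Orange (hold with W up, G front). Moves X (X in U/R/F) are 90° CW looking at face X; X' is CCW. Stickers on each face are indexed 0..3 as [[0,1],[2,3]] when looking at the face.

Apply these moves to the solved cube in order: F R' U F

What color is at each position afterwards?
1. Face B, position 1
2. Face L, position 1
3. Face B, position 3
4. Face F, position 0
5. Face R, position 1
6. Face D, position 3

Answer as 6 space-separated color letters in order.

Answer: Y R B G B G

Derivation:
After move 1 (F): F=GGGG U=WWOO R=WRWR D=RRYY L=OYOY
After move 2 (R'): R=RRWW U=WBOB F=GWGO D=RGYG B=YBRB
After move 3 (U): U=OWBB F=RRGO R=YBWW B=OYRB L=GWOY
After move 4 (F): F=GROR U=OWYW R=BBBW D=WYYG L=GROG
Query 1: B[1] = Y
Query 2: L[1] = R
Query 3: B[3] = B
Query 4: F[0] = G
Query 5: R[1] = B
Query 6: D[3] = G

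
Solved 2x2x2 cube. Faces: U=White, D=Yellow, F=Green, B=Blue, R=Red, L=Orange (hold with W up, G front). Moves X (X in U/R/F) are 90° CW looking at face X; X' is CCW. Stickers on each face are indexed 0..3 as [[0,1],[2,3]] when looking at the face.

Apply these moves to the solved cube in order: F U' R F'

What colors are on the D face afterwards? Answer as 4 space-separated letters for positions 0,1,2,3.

After move 1 (F): F=GGGG U=WWOO R=WRWR D=RRYY L=OYOY
After move 2 (U'): U=WOWO F=OYGG R=GGWR B=WRBB L=BBOY
After move 3 (R): R=WGRG U=WYWG F=ORGY D=RBYW B=OROB
After move 4 (F'): F=RYOG U=WYWR R=BGRG D=BYYW L=BGOW
Query: D face = BYYW

Answer: B Y Y W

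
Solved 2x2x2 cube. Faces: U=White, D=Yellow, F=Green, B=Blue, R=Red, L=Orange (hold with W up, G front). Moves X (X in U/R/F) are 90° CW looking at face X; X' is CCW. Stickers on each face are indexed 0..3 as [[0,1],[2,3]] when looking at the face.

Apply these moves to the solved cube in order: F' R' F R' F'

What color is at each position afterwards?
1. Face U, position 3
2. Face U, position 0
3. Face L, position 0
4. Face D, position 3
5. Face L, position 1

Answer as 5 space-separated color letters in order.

After move 1 (F'): F=GGGG U=WWRR R=YRYR D=OOYY L=OWOW
After move 2 (R'): R=RRYY U=WBRB F=GWGR D=OGYG B=YBOB
After move 3 (F): F=GGRW U=WBWW R=RRBY D=YRYG L=OOOG
After move 4 (R'): R=RYRB U=WOWY F=GBRW D=YGYW B=GBRB
After move 5 (F'): F=BWGR U=WORR R=GYYB D=OGYW L=OYOW
Query 1: U[3] = R
Query 2: U[0] = W
Query 3: L[0] = O
Query 4: D[3] = W
Query 5: L[1] = Y

Answer: R W O W Y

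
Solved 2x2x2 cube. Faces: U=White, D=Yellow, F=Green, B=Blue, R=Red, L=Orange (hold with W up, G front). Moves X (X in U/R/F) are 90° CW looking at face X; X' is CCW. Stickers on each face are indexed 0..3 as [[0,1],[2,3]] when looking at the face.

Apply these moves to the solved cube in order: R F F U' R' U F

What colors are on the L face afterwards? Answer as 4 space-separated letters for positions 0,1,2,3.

Answer: O G O R

Derivation:
After move 1 (R): R=RRRR U=WGWG F=GYGY D=YBYB B=WBWB
After move 2 (F): F=GGYY U=WGOO R=WRGR D=RRYB L=OYOB
After move 3 (F): F=YGYG U=WGBY R=OROR D=GWYB L=OROR
After move 4 (U'): U=GYWB F=ORYG R=YGOR B=ORWB L=WBOR
After move 5 (R'): R=GRYO U=GWWO F=OYYB D=GRYG B=BRWB
After move 6 (U): U=WGOW F=GRYB R=BRYO B=WBWB L=OYOR
After move 7 (F): F=YGBR U=WGRY R=ORWO D=YBYG L=OGOR
Query: L face = OGOR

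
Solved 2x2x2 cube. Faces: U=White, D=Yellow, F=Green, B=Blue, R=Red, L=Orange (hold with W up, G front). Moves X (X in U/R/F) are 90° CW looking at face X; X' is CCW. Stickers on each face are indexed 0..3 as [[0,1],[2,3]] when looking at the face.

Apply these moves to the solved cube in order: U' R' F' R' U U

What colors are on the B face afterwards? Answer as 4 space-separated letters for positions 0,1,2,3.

Answer: W B O B

Derivation:
After move 1 (U'): U=WWWW F=OOGG R=GGRR B=RRBB L=BBOO
After move 2 (R'): R=GRGR U=WBWR F=OWGW D=YOYG B=YRYB
After move 3 (F'): F=WWOG U=WBGG R=ORYR D=BOYG L=BROW
After move 4 (R'): R=RROY U=WYGY F=WBOG D=BWYG B=GROB
After move 5 (U): U=GWYY F=RROG R=GROY B=BROB L=WBOW
After move 6 (U): U=YGYW F=GROG R=BROY B=WBOB L=RROW
Query: B face = WBOB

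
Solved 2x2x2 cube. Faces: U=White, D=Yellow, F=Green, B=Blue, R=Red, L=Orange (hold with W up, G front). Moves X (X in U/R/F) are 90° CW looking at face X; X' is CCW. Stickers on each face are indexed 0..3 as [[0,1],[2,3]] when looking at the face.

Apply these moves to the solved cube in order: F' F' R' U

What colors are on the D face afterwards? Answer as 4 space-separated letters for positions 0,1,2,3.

After move 1 (F'): F=GGGG U=WWRR R=YRYR D=OOYY L=OWOW
After move 2 (F'): F=GGGG U=WWYY R=OROR D=WWYY L=OROR
After move 3 (R'): R=RROO U=WBYB F=GWGY D=WGYG B=YBWB
After move 4 (U): U=YWBB F=RRGY R=YBOO B=ORWB L=GWOR
Query: D face = WGYG

Answer: W G Y G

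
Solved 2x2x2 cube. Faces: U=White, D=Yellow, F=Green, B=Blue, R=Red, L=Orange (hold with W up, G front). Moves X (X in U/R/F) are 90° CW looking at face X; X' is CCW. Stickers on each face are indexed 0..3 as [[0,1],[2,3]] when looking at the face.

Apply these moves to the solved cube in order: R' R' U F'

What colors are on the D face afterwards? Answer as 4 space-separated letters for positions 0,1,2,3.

After move 1 (R'): R=RRRR U=WBWB F=GWGW D=YGYG B=YBYB
After move 2 (R'): R=RRRR U=WYWY F=GBGB D=YWYW B=GBGB
After move 3 (U): U=WWYY F=RRGB R=GBRR B=OOGB L=GBOO
After move 4 (F'): F=RBRG U=WWGR R=WBYR D=BOYW L=GYOY
Query: D face = BOYW

Answer: B O Y W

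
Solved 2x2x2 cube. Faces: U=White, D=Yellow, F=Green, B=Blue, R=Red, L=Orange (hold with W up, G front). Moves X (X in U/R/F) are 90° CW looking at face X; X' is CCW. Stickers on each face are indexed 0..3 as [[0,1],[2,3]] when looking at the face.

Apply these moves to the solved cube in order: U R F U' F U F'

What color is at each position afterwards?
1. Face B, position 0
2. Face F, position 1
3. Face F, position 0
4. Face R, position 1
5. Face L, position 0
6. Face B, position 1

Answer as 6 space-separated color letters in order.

Answer: W Y R B Y R

Derivation:
After move 1 (U): U=WWWW F=RRGG R=BBRR B=OOBB L=GGOO
After move 2 (R): R=RBRB U=WRWG F=RYGY D=YBYO B=WOWB
After move 3 (F): F=GRYY U=WROG R=WBGB D=RRYO L=GYOB
After move 4 (U'): U=RGWO F=GYYY R=GRGB B=WBWB L=WOOB
After move 5 (F): F=YGYY U=RGBO R=WROB D=GGYO L=WROR
After move 6 (U): U=BROG F=WRYY R=WBOB B=WRWB L=YGOR
After move 7 (F'): F=RYWY U=BRWO R=GBGB D=GRYO L=YGOO
Query 1: B[0] = W
Query 2: F[1] = Y
Query 3: F[0] = R
Query 4: R[1] = B
Query 5: L[0] = Y
Query 6: B[1] = R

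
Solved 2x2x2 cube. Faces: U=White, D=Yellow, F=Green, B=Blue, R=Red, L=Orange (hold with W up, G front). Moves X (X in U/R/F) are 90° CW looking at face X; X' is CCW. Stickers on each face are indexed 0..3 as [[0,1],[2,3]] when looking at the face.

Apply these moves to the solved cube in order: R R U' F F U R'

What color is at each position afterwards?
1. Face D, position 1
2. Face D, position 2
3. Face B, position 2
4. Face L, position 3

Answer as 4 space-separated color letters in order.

Answer: B Y W G

Derivation:
After move 1 (R): R=RRRR U=WGWG F=GYGY D=YBYB B=WBWB
After move 2 (R): R=RRRR U=WYWY F=GBGB D=YWYW B=GBGB
After move 3 (U'): U=YYWW F=OOGB R=GBRR B=RRGB L=GBOO
After move 4 (F): F=GOBO U=YYOB R=WBWR D=RGYW L=GYOW
After move 5 (F): F=BGOO U=YYWY R=OBBR D=WWYW L=GROG
After move 6 (U): U=WYYY F=OBOO R=RRBR B=GRGB L=BGOG
After move 7 (R'): R=RRRB U=WGYG F=OYOY D=WBYO B=WRWB
Query 1: D[1] = B
Query 2: D[2] = Y
Query 3: B[2] = W
Query 4: L[3] = G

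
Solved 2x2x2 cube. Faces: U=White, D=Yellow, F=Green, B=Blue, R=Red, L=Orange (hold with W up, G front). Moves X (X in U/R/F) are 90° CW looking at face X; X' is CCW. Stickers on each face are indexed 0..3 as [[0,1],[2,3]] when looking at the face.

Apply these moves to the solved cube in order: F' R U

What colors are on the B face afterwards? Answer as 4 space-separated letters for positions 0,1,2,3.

After move 1 (F'): F=GGGG U=WWRR R=YRYR D=OOYY L=OWOW
After move 2 (R): R=YYRR U=WGRG F=GOGY D=OBYB B=RBWB
After move 3 (U): U=RWGG F=YYGY R=RBRR B=OWWB L=GOOW
Query: B face = OWWB

Answer: O W W B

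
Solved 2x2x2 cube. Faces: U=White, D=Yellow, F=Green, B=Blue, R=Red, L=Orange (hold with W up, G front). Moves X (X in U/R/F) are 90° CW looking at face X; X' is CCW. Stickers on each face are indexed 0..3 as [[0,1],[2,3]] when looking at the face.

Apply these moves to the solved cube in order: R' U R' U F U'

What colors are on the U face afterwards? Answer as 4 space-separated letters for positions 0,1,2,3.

After move 1 (R'): R=RRRR U=WBWB F=GWGW D=YGYG B=YBYB
After move 2 (U): U=WWBB F=RRGW R=YBRR B=OOYB L=GWOO
After move 3 (R'): R=BRYR U=WYBO F=RWGB D=YRYW B=GOGB
After move 4 (U): U=BWOY F=BRGB R=GOYR B=GWGB L=RWOO
After move 5 (F): F=GBBR U=BWOW R=OOYR D=YGYW L=RYOR
After move 6 (U'): U=WWBO F=RYBR R=GBYR B=OOGB L=GWOR
Query: U face = WWBO

Answer: W W B O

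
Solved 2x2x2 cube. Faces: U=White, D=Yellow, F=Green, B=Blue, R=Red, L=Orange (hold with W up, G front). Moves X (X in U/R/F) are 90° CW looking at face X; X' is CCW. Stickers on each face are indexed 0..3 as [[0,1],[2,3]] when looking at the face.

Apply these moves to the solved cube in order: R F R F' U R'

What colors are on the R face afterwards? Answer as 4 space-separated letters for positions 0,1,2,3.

Answer: B R O R

Derivation:
After move 1 (R): R=RRRR U=WGWG F=GYGY D=YBYB B=WBWB
After move 2 (F): F=GGYY U=WGOO R=WRGR D=RRYB L=OYOB
After move 3 (R): R=GWRR U=WGOY F=GRYB D=RWYW B=OBGB
After move 4 (F'): F=RBGY U=WGGR R=WWRR D=YBYW L=OYOO
After move 5 (U): U=GWRG F=WWGY R=OBRR B=OYGB L=RBOO
After move 6 (R'): R=BROR U=GGRO F=WWGG D=YWYY B=WYBB
Query: R face = BROR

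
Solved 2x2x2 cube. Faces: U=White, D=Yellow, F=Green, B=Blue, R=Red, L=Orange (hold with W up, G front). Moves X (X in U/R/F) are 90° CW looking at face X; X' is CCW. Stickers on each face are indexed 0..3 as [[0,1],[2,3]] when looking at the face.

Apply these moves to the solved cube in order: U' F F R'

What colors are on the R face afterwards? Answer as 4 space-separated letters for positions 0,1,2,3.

After move 1 (U'): U=WWWW F=OOGG R=GGRR B=RRBB L=BBOO
After move 2 (F): F=GOGO U=WWOB R=WGWR D=RGYY L=BYOY
After move 3 (F): F=GGOO U=WWYY R=OGBR D=WWYY L=BROG
After move 4 (R'): R=GROB U=WBYR F=GWOY D=WGYO B=YRWB
Query: R face = GROB

Answer: G R O B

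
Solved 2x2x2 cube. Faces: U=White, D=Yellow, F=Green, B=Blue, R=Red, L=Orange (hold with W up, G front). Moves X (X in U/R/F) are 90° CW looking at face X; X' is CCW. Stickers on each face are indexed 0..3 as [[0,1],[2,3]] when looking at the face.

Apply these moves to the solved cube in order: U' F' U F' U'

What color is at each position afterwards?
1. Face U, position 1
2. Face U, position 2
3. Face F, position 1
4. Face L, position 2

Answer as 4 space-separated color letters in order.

Answer: Y G W O

Derivation:
After move 1 (U'): U=WWWW F=OOGG R=GGRR B=RRBB L=BBOO
After move 2 (F'): F=OGOG U=WWGR R=YGYR D=BOYY L=BWOW
After move 3 (U): U=GWRW F=YGOG R=RRYR B=BWBB L=OGOW
After move 4 (F'): F=GGYO U=GWRY R=ORBR D=GWYY L=OWOR
After move 5 (U'): U=WYGR F=OWYO R=GGBR B=ORBB L=BWOR
Query 1: U[1] = Y
Query 2: U[2] = G
Query 3: F[1] = W
Query 4: L[2] = O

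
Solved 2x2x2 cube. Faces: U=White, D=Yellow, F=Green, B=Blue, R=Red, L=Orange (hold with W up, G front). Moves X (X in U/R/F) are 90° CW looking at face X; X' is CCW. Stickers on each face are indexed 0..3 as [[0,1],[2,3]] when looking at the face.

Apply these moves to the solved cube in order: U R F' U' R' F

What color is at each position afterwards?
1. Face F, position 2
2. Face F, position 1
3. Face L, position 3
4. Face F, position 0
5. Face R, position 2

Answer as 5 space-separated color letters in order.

Answer: R G G R B

Derivation:
After move 1 (U): U=WWWW F=RRGG R=BBRR B=OOBB L=GGOO
After move 2 (R): R=RBRB U=WRWG F=RYGY D=YBYO B=WOWB
After move 3 (F'): F=YYRG U=WRRR R=BBYB D=GOYO L=GGOW
After move 4 (U'): U=RRWR F=GGRG R=YYYB B=BBWB L=WOOW
After move 5 (R'): R=YBYY U=RWWB F=GRRR D=GGYG B=OBOB
After move 6 (F): F=RGRR U=RWWO R=WBBY D=YYYG L=WGOG
Query 1: F[2] = R
Query 2: F[1] = G
Query 3: L[3] = G
Query 4: F[0] = R
Query 5: R[2] = B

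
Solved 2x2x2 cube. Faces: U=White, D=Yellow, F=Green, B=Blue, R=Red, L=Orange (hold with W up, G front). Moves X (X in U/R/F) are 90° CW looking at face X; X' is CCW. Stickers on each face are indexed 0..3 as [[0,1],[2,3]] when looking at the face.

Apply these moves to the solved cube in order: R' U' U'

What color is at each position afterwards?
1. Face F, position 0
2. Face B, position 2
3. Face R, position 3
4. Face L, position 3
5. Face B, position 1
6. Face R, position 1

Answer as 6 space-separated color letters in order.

After move 1 (R'): R=RRRR U=WBWB F=GWGW D=YGYG B=YBYB
After move 2 (U'): U=BBWW F=OOGW R=GWRR B=RRYB L=YBOO
After move 3 (U'): U=BWBW F=YBGW R=OORR B=GWYB L=RROO
Query 1: F[0] = Y
Query 2: B[2] = Y
Query 3: R[3] = R
Query 4: L[3] = O
Query 5: B[1] = W
Query 6: R[1] = O

Answer: Y Y R O W O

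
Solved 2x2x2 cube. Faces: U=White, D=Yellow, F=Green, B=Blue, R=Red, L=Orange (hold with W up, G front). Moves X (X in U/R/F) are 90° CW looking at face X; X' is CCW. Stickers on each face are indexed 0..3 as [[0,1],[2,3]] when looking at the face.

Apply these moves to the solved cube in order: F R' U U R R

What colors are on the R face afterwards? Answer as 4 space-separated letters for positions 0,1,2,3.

After move 1 (F): F=GGGG U=WWOO R=WRWR D=RRYY L=OYOY
After move 2 (R'): R=RRWW U=WBOB F=GWGO D=RGYG B=YBRB
After move 3 (U): U=OWBB F=RRGO R=YBWW B=OYRB L=GWOY
After move 4 (U): U=BOBW F=YBGO R=OYWW B=GWRB L=RROY
After move 5 (R): R=WOWY U=BBBO F=YGGG D=RRYG B=WWOB
After move 6 (R): R=WWYO U=BGBG F=YRGG D=ROYW B=OWBB
Query: R face = WWYO

Answer: W W Y O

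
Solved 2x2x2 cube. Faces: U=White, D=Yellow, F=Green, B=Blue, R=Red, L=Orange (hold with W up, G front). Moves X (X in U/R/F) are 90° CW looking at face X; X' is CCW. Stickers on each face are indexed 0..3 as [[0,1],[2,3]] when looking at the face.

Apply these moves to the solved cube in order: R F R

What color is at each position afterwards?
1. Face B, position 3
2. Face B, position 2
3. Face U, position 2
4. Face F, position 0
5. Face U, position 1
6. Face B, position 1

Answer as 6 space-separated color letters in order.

After move 1 (R): R=RRRR U=WGWG F=GYGY D=YBYB B=WBWB
After move 2 (F): F=GGYY U=WGOO R=WRGR D=RRYB L=OYOB
After move 3 (R): R=GWRR U=WGOY F=GRYB D=RWYW B=OBGB
Query 1: B[3] = B
Query 2: B[2] = G
Query 3: U[2] = O
Query 4: F[0] = G
Query 5: U[1] = G
Query 6: B[1] = B

Answer: B G O G G B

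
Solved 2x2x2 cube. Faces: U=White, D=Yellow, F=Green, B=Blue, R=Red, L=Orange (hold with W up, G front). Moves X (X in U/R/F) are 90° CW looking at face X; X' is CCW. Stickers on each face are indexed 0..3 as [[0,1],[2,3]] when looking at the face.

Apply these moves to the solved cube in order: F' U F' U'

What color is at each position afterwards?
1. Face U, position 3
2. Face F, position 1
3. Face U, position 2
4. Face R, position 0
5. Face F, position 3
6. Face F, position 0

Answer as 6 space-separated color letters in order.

After move 1 (F'): F=GGGG U=WWRR R=YRYR D=OOYY L=OWOW
After move 2 (U): U=RWRW F=YRGG R=BBYR B=OWBB L=GGOW
After move 3 (F'): F=RGYG U=RWBY R=OBOR D=GWYY L=GWOR
After move 4 (U'): U=WYRB F=GWYG R=RGOR B=OBBB L=OWOR
Query 1: U[3] = B
Query 2: F[1] = W
Query 3: U[2] = R
Query 4: R[0] = R
Query 5: F[3] = G
Query 6: F[0] = G

Answer: B W R R G G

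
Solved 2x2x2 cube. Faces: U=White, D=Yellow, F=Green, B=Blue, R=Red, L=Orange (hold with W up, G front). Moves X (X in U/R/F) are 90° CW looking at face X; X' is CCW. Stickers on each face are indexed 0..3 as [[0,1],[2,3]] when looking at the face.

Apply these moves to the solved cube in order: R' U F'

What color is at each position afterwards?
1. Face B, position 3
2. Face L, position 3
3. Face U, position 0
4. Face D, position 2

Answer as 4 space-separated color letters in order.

Answer: B B W Y

Derivation:
After move 1 (R'): R=RRRR U=WBWB F=GWGW D=YGYG B=YBYB
After move 2 (U): U=WWBB F=RRGW R=YBRR B=OOYB L=GWOO
After move 3 (F'): F=RWRG U=WWYR R=GBYR D=WOYG L=GBOB
Query 1: B[3] = B
Query 2: L[3] = B
Query 3: U[0] = W
Query 4: D[2] = Y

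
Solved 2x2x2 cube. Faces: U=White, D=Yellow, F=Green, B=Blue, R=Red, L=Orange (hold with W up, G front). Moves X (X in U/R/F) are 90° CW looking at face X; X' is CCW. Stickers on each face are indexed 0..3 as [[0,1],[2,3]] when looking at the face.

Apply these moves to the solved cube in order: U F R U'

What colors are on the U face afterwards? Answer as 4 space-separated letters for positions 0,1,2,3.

After move 1 (U): U=WWWW F=RRGG R=BBRR B=OOBB L=GGOO
After move 2 (F): F=GRGR U=WWOG R=WBWR D=RBYY L=GYOY
After move 3 (R): R=WWRB U=WROR F=GBGY D=RBYO B=GOWB
After move 4 (U'): U=RRWO F=GYGY R=GBRB B=WWWB L=GOOY
Query: U face = RRWO

Answer: R R W O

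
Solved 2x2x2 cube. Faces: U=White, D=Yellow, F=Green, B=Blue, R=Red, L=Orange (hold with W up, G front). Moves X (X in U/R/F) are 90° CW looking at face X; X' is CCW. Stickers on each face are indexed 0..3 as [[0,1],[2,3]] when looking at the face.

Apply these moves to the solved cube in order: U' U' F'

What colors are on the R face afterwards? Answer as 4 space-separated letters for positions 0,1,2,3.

Answer: Y O Y R

Derivation:
After move 1 (U'): U=WWWW F=OOGG R=GGRR B=RRBB L=BBOO
After move 2 (U'): U=WWWW F=BBGG R=OORR B=GGBB L=RROO
After move 3 (F'): F=BGBG U=WWOR R=YOYR D=ROYY L=RWOW
Query: R face = YOYR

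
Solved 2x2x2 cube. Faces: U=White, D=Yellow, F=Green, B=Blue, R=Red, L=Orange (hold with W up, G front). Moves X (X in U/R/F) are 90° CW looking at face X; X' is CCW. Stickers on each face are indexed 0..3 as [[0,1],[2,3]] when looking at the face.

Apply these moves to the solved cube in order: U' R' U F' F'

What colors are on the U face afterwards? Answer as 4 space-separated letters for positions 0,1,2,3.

Answer: W W O Y

Derivation:
After move 1 (U'): U=WWWW F=OOGG R=GGRR B=RRBB L=BBOO
After move 2 (R'): R=GRGR U=WBWR F=OWGW D=YOYG B=YRYB
After move 3 (U): U=WWRB F=GRGW R=YRGR B=BBYB L=OWOO
After move 4 (F'): F=RWGG U=WWYG R=ORYR D=WOYG L=OBOR
After move 5 (F'): F=WGRG U=WWOY R=ORWR D=BRYG L=OGOY
Query: U face = WWOY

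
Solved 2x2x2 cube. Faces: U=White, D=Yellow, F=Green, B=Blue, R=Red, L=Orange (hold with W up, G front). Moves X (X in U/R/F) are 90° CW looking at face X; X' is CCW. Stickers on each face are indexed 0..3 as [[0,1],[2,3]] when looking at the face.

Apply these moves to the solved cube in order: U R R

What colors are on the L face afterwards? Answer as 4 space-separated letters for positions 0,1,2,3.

After move 1 (U): U=WWWW F=RRGG R=BBRR B=OOBB L=GGOO
After move 2 (R): R=RBRB U=WRWG F=RYGY D=YBYO B=WOWB
After move 3 (R): R=RRBB U=WYWY F=RBGO D=YWYW B=GORB
Query: L face = GGOO

Answer: G G O O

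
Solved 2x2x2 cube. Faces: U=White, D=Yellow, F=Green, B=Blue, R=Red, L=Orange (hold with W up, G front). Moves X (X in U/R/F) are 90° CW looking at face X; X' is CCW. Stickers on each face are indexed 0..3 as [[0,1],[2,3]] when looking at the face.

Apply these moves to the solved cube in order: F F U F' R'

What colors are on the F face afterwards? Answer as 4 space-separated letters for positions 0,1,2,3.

Answer: R W O O

Derivation:
After move 1 (F): F=GGGG U=WWOO R=WRWR D=RRYY L=OYOY
After move 2 (F): F=GGGG U=WWYY R=OROR D=WWYY L=OROR
After move 3 (U): U=YWYW F=ORGG R=BBOR B=ORBB L=GGOR
After move 4 (F'): F=RGOG U=YWBO R=WBWR D=GRYY L=GWOY
After move 5 (R'): R=BRWW U=YBBO F=RWOO D=GGYG B=YRRB
Query: F face = RWOO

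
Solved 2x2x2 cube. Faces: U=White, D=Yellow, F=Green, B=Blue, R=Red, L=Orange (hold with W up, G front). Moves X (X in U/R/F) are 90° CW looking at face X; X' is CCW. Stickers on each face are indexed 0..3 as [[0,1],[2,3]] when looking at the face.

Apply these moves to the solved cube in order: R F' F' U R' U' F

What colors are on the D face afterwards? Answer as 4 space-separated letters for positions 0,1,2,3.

Answer: W O Y G

Derivation:
After move 1 (R): R=RRRR U=WGWG F=GYGY D=YBYB B=WBWB
After move 2 (F'): F=YYGG U=WGRR R=BRYR D=OOYB L=OGOW
After move 3 (F'): F=YGYG U=WGBY R=OROR D=GWYB L=OROR
After move 4 (U): U=BWYG F=ORYG R=WBOR B=ORWB L=YGOR
After move 5 (R'): R=BRWO U=BWYO F=OWYG D=GRYG B=BRWB
After move 6 (U'): U=WOBY F=YGYG R=OWWO B=BRWB L=BROR
After move 7 (F): F=YYGG U=WORR R=BWYO D=WOYG L=BGOR
Query: D face = WOYG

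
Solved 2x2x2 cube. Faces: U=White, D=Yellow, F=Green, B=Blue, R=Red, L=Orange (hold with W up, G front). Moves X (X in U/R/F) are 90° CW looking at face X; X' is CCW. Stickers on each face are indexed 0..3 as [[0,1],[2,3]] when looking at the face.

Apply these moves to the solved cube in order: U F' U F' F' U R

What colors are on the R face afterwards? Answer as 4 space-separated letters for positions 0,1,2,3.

After move 1 (U): U=WWWW F=RRGG R=BBRR B=OOBB L=GGOO
After move 2 (F'): F=RGRG U=WWBR R=YBYR D=GOYY L=GWOW
After move 3 (U): U=BWRW F=YBRG R=OOYR B=GWBB L=RGOW
After move 4 (F'): F=BGYR U=BWOY R=OOGR D=GWYY L=RWOR
After move 5 (F'): F=GRBY U=BWOG R=WOGR D=WRYY L=RYOO
After move 6 (U): U=OBGW F=WOBY R=GWGR B=RYBB L=GROO
After move 7 (R): R=GGRW U=OOGY F=WRBY D=WBYR B=WYBB
Query: R face = GGRW

Answer: G G R W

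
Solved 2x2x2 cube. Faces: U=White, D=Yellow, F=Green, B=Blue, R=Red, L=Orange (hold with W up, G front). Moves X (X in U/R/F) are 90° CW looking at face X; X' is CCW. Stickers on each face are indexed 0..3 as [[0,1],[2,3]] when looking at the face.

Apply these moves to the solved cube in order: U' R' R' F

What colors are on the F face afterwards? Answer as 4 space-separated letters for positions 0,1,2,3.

Answer: G O R B

Derivation:
After move 1 (U'): U=WWWW F=OOGG R=GGRR B=RRBB L=BBOO
After move 2 (R'): R=GRGR U=WBWR F=OWGW D=YOYG B=YRYB
After move 3 (R'): R=RRGG U=WYWY F=OBGR D=YWYW B=GROB
After move 4 (F): F=GORB U=WYOB R=WRYG D=GRYW L=BYOW
Query: F face = GORB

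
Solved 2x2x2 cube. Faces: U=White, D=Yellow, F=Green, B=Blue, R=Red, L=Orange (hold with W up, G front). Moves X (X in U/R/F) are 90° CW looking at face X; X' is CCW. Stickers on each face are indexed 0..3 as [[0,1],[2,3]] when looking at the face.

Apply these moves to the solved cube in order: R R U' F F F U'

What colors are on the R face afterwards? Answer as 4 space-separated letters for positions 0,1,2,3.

After move 1 (R): R=RRRR U=WGWG F=GYGY D=YBYB B=WBWB
After move 2 (R): R=RRRR U=WYWY F=GBGB D=YWYW B=GBGB
After move 3 (U'): U=YYWW F=OOGB R=GBRR B=RRGB L=GBOO
After move 4 (F): F=GOBO U=YYOB R=WBWR D=RGYW L=GYOW
After move 5 (F): F=BGOO U=YYWY R=OBBR D=WWYW L=GROG
After move 6 (F): F=OBOG U=YYGR R=WBYR D=BOYW L=GWOW
After move 7 (U'): U=YRYG F=GWOG R=OBYR B=WBGB L=RROW
Query: R face = OBYR

Answer: O B Y R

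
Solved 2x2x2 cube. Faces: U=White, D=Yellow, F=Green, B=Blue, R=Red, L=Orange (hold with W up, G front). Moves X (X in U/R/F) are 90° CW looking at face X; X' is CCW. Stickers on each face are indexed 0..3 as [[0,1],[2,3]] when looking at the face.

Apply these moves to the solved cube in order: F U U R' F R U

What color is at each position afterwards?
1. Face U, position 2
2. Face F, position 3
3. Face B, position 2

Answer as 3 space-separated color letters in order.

Answer: O G B

Derivation:
After move 1 (F): F=GGGG U=WWOO R=WRWR D=RRYY L=OYOY
After move 2 (U): U=OWOW F=WRGG R=BBWR B=OYBB L=GGOY
After move 3 (U): U=OOWW F=BBGG R=OYWR B=GGBB L=WROY
After move 4 (R'): R=YROW U=OBWG F=BOGW D=RBYG B=YGRB
After move 5 (F): F=GBWO U=OBYR R=WRGW D=OYYG L=WROB
After move 6 (R): R=GWWR U=OBYO F=GYWG D=ORYY B=RGBB
After move 7 (U): U=YOOB F=GWWG R=RGWR B=WRBB L=GYOB
Query 1: U[2] = O
Query 2: F[3] = G
Query 3: B[2] = B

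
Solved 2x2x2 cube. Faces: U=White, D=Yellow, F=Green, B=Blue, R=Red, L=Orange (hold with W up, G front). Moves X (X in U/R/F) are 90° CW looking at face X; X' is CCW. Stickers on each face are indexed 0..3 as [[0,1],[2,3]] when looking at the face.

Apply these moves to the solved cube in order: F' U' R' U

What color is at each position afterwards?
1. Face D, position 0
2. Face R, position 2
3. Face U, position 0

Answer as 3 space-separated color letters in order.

Answer: O G W

Derivation:
After move 1 (F'): F=GGGG U=WWRR R=YRYR D=OOYY L=OWOW
After move 2 (U'): U=WRWR F=OWGG R=GGYR B=YRBB L=BBOW
After move 3 (R'): R=GRGY U=WBWY F=ORGR D=OWYG B=YROB
After move 4 (U): U=WWYB F=GRGR R=YRGY B=BBOB L=OROW
Query 1: D[0] = O
Query 2: R[2] = G
Query 3: U[0] = W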